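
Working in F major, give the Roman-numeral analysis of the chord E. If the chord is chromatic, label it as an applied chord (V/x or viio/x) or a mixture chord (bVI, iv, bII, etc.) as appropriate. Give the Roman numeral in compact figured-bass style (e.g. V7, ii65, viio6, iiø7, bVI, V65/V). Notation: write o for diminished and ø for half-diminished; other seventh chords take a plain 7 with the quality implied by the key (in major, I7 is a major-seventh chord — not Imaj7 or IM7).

V/iii

Stacked in thirds the chord is E-G#-B: a major triad on E.
E is not a diatonic chord root with this quality in F major, but it lies a perfect fifth above A (iii), so the chord functions as an applied dominant of iii.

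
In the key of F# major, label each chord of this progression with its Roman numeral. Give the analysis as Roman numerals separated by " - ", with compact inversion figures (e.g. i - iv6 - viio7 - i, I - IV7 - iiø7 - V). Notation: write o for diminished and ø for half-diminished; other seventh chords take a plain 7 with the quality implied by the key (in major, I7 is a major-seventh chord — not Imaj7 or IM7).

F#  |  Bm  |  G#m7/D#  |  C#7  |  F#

I - iv - ii43 - V7 - I

F#: major triad on F# = scale degree 1 → I.
Bm is non-diatonic — iv, a mixture chord from F# minor.
G#m7/D#: root G# is the supertonic; minor seventh chord there is ii43.
C#7: root C# is the dominant; dominant seventh chord there is V7.
F# has root F#, degree 1 in F# major, so I.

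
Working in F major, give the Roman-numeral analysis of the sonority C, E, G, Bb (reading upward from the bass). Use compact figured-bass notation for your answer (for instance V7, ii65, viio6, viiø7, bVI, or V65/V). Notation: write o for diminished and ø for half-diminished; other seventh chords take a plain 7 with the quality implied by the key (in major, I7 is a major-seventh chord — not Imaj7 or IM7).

The pitches C-E-G-Bb form a dominant seventh chord rooted on C.
In F major, C is the dominant; the diatonic dominant seventh chord there is V7.

V7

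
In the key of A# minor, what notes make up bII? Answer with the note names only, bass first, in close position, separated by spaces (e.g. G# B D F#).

B D# F#

bII is the Neapolitan chord — a major triad on the lowered second degree. In A# minor that root is B.
So the chord is B-D#-F#, a major triad.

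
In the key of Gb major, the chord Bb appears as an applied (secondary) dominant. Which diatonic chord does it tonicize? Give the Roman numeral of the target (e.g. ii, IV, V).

vi

The chord is a major triad on Bb.
A dominant resolves down a perfect fifth: Bb → Eb. In Gb major, Eb is scale degree 6, i.e. vi.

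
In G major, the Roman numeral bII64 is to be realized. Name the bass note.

bII in G major has root Ab; the chord is Ab-C-Eb.
The figure 64 means second inversion — the fifth is in the bass.

Eb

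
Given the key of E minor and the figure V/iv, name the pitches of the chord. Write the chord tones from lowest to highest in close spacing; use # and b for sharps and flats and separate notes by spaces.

E G# B

V/iv is a secondary dominant — the dominant triad of iv. iv in E minor is A, so the applied chord's root is E, a perfect fifth above.
Building a major triad on E gives E-G#-B.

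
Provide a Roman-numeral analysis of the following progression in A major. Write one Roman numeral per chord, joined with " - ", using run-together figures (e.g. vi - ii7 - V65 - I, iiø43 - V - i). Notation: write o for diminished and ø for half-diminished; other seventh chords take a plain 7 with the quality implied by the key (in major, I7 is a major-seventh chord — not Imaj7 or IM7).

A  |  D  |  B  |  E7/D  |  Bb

A: major triad on A = scale degree 1 → I.
D: major triad on D = scale degree 4 → IV.
B: chromatic; B is V of V, so V/V.
E7/D has root E, degree 5 in A major, so V42.
Bb: major triad on Bb — chromatic; Bb is the lowered second degree, so this is the Neapolitan chord, bII.

I - IV - V/V - V42 - bII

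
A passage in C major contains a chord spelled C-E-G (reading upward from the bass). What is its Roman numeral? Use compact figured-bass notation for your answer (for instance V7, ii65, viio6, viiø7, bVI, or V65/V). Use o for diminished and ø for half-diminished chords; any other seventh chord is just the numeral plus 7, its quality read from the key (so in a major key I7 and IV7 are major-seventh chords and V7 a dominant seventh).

Stacked in thirds the chord is C-E-G: a major triad on C.
C is scale degree 1 in C major, and a major triad on that degree is written I.

I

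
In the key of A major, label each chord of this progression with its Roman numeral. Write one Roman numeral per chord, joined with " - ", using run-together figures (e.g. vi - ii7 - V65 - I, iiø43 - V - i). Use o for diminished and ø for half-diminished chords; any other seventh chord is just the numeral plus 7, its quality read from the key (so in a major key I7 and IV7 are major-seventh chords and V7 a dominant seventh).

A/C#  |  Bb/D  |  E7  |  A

I6 - bII6 - V7 - I

A/C#: major triad on A = scale degree 1 → I6.
Bb/D: Bb with this quality isn't in the key; a major triad on b2 is the Neapolitan sixth, bII6 (third, D, in the bass — hence the 6).
E7: dominant seventh chord on E = scale degree 5 → V7.
A: root A is the tonic; major triad there is I.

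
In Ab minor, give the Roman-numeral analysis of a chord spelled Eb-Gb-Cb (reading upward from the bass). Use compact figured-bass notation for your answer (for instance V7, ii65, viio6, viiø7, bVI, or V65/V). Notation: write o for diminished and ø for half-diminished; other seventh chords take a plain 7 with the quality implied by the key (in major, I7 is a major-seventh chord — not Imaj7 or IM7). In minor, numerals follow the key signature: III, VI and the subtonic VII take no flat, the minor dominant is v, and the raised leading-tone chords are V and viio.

III6

The pitches Cb-Eb-Gb form a major triad rooted on Cb.
In Ab minor, Cb is the mediant; the diatonic major triad there is III.
With Eb in the bass the chord is in first inversion, so the figured bass is 6.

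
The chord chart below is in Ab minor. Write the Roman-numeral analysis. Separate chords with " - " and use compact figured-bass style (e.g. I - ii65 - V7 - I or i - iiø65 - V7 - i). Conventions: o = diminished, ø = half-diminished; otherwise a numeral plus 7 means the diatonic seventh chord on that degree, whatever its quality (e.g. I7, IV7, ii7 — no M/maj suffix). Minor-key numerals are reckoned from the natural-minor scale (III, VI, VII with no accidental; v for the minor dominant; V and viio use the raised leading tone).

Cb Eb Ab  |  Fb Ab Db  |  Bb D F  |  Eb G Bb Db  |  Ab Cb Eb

Cb-Eb-Ab: minor triad on Ab = scale degree 1 → i6.
Fb-Ab-Db: minor triad on Db = scale degree 4 → iv6.
Bb-D-F: a major triad on Bb, the applied dominant of V → V/V.
Eb-G-Bb-Db has root Eb, degree 5 in Ab minor, so V7.
Ab-Cb-Eb has root Ab, degree 1 in Ab minor, so i.

i6 - iv6 - V/V - V7 - i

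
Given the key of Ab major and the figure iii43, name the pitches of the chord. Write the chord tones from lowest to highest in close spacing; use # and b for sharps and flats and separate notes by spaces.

In Ab major, the mediant is C, and the diatonic chord built there is a minor seventh chord.
That chord is spelled C-Eb-G-Bb.
The figured bass 43 indicates second inversion, placing the fifth (G) in the bass: G-Bb-C-Eb.

G Bb C Eb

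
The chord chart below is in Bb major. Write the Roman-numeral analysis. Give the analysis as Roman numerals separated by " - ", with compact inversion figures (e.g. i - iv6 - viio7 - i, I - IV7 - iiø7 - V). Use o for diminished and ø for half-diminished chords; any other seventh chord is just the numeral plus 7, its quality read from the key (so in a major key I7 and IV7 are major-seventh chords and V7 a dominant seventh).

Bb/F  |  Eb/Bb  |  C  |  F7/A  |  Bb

Bb/F: major triad on Bb = scale degree 1 → I64.
Eb/Bb: root Eb is the subdominant; major triad there is IV64.
C is the secondary dominant of V (major triad on C): V/V.
F7/A has root F, degree 5 in Bb major, so V65.
Bb: root Bb is the tonic; major triad there is I.

I64 - IV64 - V/V - V65 - I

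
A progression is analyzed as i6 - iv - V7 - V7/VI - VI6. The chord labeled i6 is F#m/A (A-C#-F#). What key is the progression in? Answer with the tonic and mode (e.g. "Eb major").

The chord F#m/A is a minor triad rooted on F#; its label is i6.
If F# is scale degree 1 and the mode makes that degree carry a minor triad, the tonic is F# and the mode is minor.

F# minor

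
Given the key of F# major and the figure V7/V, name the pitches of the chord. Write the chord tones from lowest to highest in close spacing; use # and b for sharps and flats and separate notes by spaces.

G# B# D# F#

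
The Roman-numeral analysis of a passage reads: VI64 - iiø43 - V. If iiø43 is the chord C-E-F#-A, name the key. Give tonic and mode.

The chord F#m7b5/C is a half-diminished seventh chord rooted on F#; its label is iiø43.
Counting down one scale step from F# places the tonic on E; a half-diminished seventh chord on degree 2 is diatonic only in minor.

E minor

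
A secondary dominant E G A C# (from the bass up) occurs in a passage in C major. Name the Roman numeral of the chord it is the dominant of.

ii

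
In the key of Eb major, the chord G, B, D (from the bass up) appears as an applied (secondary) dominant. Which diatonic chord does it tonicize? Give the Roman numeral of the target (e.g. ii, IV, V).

The chord is a major triad on G.
A dominant resolves down a perfect fifth: G → C. In Eb major, C is scale degree 6, i.e. vi.

vi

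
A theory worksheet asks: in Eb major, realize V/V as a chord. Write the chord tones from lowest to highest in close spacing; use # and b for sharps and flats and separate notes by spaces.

V/V is a secondary dominant — the dominant triad of V. V in Eb major is Bb, so the applied chord's root is F, a perfect fifth above.
Building a major triad on F gives F-A-C.

F A C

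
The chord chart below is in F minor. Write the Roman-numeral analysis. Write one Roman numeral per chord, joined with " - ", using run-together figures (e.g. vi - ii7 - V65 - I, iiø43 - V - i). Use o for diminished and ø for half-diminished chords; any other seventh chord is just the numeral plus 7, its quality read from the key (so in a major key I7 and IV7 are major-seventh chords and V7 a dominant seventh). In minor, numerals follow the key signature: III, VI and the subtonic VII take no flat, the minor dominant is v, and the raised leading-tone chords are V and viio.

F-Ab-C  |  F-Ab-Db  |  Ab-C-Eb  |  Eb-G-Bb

i - VI6 - III - VII

F-Ab-C: minor triad on F = scale degree 1 → i.
F-Ab-Db: major triad on Db = scale degree 6 → VI6.
Ab-C-Eb has root Ab, degree 3 in F minor, so III.
Eb-G-Bb has root Eb, degree 7 in F minor, so VII.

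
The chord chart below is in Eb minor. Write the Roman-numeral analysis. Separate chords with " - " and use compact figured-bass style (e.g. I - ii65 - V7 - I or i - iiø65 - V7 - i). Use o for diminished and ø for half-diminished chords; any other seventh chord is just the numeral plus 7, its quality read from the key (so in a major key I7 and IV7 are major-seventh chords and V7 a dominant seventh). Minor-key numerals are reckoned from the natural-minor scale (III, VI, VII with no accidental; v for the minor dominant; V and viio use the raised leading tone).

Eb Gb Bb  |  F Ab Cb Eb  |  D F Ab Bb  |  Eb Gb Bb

i - iiø7 - V65 - i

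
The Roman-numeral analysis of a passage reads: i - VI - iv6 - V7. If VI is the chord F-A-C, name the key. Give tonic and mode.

A minor

The chord F is a major triad rooted on F; its label is VI.
VI on F implies F is the submediant; that puts the tonic at A, and the uppercase numeral fits minor mode.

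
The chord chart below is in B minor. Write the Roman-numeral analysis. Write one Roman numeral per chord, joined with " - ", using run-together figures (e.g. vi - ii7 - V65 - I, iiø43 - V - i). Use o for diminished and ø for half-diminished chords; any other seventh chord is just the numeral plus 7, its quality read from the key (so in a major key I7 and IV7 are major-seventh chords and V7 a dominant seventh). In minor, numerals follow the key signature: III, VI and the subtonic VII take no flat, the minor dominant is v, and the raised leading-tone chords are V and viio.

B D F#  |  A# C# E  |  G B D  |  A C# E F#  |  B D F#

i - viio - VI - v65 - i

B-D-F# has root B, degree 1 in B minor, so i.
A#-C#-E: diminished triad on A# = scale degree 7 → viio.
G-B-D: root G is the submediant; major triad there is VI.
A-C#-E-F# has root F#, degree 5 in B minor, so v65.
B-D-F#: minor triad on B = scale degree 1 → i.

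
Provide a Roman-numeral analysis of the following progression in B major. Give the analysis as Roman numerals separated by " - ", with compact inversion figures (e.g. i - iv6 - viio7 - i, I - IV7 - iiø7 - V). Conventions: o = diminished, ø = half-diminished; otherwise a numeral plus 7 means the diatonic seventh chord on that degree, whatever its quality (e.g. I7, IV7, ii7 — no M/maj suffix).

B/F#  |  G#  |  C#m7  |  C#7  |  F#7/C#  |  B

B/F#: major triad on B = scale degree 1 → I64.
G# is the secondary dominant of ii (major triad on G#): V/ii.
C#m7: minor seventh chord on C# = scale degree 2 → ii7.
C#7: a dominant seventh chord on C#, the applied dominant of V → V7/V.
F#7/C#: dominant seventh chord on F# = scale degree 5 → V43.
B has root B, degree 1 in B major, so I.

I64 - V/ii - ii7 - V7/V - V43 - I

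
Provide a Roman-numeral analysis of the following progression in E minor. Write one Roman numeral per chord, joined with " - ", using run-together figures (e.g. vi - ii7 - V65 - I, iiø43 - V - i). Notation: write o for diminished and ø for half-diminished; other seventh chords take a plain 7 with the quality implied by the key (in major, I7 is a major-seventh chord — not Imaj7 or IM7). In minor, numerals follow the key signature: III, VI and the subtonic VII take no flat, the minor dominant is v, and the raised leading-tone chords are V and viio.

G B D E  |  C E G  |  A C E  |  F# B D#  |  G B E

G-B-D-E has root E, degree 1 in E minor, so i65.
C-E-G: root C is the submediant; major triad there is VI.
A-C-E: minor triad on A = scale degree 4 → iv.
F#-B-D# has root B, degree 5 in E minor, so V64.
G-B-E has root E, degree 1 in E minor, so i6.

i65 - VI - iv - V64 - i6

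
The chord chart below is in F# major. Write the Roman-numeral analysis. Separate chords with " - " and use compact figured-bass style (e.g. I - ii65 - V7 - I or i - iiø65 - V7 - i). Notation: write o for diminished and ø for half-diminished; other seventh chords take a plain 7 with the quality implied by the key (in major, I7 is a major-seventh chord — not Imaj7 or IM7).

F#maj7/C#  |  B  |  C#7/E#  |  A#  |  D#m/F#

F#maj7/C#: major seventh chord on F# = scale degree 1 → I43.
B: root B is the subdominant; major triad there is IV.
C#7/E# has root C#, degree 5 in F# major, so V65.
A#: chromatic; A# is V of vi, so V/vi.
D#m/F#: minor triad on D# = scale degree 6 → vi6.

I43 - IV - V65 - V/vi - vi6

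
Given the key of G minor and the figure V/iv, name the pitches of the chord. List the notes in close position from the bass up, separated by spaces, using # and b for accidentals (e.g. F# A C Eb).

The slash means an applied dominant: we want the dominant of iv. In G minor, iv is C minor, and its dominant is built on G.
Building a major triad on G gives G-B-D.

G B D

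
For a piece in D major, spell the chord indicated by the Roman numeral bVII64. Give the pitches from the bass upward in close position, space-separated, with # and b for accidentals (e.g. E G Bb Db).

Scale degree 7 in D major is C#; lowering it a half step gives C. bVII64 is a major triad on the lowered seventh degree (the subtonic), borrowed from the parallel minor.
So the chord is C-E-G.
The figured bass 64 indicates second inversion, placing the fifth (G) in the bass: G-C-E.

G C E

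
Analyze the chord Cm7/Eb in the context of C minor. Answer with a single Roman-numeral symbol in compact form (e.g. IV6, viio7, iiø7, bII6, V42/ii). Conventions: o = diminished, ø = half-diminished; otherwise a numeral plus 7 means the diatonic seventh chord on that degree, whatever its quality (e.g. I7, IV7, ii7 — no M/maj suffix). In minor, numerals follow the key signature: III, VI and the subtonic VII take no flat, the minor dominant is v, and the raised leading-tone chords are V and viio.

i65

The pitches C-Eb-G-Bb form a minor seventh chord rooted on C.
In C minor, C is the tonic; the diatonic minor seventh chord there is i7.
With Eb in the bass the chord is in first inversion, so the figured bass is 65.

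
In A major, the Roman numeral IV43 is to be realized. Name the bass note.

IV in A major has root D; the chord is D-F#-A-C#.
The figure 43 means second inversion — the fifth is in the bass.

A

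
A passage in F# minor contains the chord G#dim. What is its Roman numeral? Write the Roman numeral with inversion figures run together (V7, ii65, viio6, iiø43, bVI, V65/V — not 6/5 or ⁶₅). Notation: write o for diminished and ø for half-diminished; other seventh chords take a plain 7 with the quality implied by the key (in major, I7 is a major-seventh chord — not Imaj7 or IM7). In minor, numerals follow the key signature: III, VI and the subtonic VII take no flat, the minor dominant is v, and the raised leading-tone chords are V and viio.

The pitches G#-B-D form a diminished triad rooted on G#.
G# is scale degree 2 in F# minor, and a diminished triad on that degree is written iio.

iio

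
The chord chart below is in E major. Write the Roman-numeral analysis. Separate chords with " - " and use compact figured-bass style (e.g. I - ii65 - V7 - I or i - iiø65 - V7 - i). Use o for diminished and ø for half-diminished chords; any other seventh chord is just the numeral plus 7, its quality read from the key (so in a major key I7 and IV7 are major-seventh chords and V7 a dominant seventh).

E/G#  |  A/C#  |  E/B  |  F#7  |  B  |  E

E/G#: major triad on E = scale degree 1 → I6.
A/C#: root A is the subdominant; major triad there is IV6.
E/B has root E, degree 1 in E major, so I64.
F#7: a dominant seventh chord on F#, the applied dominant of V → V7/V.
B: major triad on B = scale degree 5 → V.
E: major triad on E = scale degree 1 → I.

I6 - IV6 - I64 - V7/V - V - I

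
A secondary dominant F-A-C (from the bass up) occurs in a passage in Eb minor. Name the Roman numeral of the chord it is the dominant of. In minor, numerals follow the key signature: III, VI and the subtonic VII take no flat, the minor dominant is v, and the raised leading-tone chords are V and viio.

The chord is a major triad on F.
A dominant resolves down a perfect fifth: F → Bb. In Eb minor, Bb is scale degree 5, i.e. V.

V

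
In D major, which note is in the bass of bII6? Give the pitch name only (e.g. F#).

G

bII in D major has root Eb; the chord is Eb-G-Bb.
The figure 6 means first inversion — the third is in the bass.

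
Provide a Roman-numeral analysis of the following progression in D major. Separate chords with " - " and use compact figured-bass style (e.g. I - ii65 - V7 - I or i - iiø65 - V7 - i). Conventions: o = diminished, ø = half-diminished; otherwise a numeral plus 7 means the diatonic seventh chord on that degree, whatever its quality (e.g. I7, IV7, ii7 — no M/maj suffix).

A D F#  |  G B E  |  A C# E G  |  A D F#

A-D-F#: root D is the tonic; major triad there is I64.
G-B-E has root E, degree 2 in D major, so ii6.
A-C#-E-G has root A, degree 5 in D major, so V7.
A-D-F#: root D is the tonic; major triad there is I64.

I64 - ii6 - V7 - I64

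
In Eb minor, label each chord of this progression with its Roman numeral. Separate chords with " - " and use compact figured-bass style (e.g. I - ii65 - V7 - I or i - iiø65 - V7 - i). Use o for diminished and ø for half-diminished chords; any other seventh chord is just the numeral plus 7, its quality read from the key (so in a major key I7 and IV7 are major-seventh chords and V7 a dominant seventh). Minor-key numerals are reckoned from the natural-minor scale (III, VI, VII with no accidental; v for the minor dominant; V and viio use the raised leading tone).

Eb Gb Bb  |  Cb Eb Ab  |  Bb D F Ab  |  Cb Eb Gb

i - iv6 - V7 - VI

Eb-Gb-Bb: minor triad on Eb = scale degree 1 → i.
Cb-Eb-Ab: root Ab is the subdominant; minor triad there is iv6.
Bb-D-F-Ab has root Bb, degree 5 in Eb minor, so V7.
Cb-Eb-Gb has root Cb, degree 6 in Eb minor, so VI.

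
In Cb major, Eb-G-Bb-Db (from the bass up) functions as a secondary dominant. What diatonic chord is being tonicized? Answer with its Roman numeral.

The chord is a dominant seventh chord on Eb.
A dominant resolves down a perfect fifth: Eb → Ab. In Cb major, Ab is scale degree 6, i.e. vi.

vi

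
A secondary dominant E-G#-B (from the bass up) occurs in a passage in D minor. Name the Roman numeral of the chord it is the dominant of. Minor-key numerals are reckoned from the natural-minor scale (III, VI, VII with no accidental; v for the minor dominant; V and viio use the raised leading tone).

The chord is a major triad on E.
A dominant resolves down a perfect fifth: E → A. In D minor, A is scale degree 5, i.e. V.

V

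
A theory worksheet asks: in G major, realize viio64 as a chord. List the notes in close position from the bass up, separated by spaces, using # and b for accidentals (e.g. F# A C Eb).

C F# A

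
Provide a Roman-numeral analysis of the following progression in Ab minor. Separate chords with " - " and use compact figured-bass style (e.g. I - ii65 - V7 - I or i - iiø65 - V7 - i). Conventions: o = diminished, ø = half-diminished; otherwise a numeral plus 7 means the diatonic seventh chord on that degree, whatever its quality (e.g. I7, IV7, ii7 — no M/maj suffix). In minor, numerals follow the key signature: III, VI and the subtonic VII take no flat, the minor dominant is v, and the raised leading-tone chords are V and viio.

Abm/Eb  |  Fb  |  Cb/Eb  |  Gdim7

i64 - VI - III6 - viio7

Abm/Eb has root Ab, degree 1 in Ab minor, so i64.
Fb: major triad on Fb = scale degree 6 → VI.
Cb/Eb: root Cb is the mediant; major triad there is III6.
Gdim7: fully diminished seventh chord on G = scale degree 7 → viio7.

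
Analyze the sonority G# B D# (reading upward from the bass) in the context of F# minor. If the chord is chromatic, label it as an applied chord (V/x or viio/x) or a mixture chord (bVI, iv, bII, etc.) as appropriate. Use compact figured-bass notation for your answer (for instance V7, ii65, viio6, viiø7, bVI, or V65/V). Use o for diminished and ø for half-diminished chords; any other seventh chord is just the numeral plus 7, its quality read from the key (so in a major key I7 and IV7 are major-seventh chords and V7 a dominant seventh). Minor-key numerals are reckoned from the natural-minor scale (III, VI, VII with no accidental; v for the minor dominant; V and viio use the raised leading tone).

The pitches G#-B-D# form a minor triad rooted on G#.
G# is the second degree of F# minor. This is the minor supertonic, borrowed from the parallel major (the Dorian ii).

ii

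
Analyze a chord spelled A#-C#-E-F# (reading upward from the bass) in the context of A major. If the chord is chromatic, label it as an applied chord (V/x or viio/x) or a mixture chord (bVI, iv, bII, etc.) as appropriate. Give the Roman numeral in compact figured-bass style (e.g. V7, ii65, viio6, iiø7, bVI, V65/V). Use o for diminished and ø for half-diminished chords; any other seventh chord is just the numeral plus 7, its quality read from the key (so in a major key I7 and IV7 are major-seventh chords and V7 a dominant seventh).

Stacked in thirds the chord is F#-A#-C#-E: a dominant seventh chord on F#.
F# is not a diatonic chord root with this quality in A major, but it lies a perfect fifth above B (ii), so the chord functions as an applied dominant of ii.
With A# in the bass the chord is in first inversion, so the figured bass is 65.

V65/ii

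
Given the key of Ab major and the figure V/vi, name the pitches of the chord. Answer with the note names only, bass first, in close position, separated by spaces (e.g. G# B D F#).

C E G

V/vi is a secondary dominant — the dominant triad of vi. vi in Ab major is F, so the applied chord's root is C, a perfect fifth above.
Building a major triad on C gives C-E-G.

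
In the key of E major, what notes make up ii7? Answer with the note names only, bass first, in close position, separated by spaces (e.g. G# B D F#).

F# A C# E

In E major, scale degree 2 is F#, and the diatonic chord built there is a minor seventh chord.
Stacking thirds from F# gives F#-A-C#-E.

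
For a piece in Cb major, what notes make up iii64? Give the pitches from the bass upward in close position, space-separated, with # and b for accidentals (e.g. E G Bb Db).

Bb Eb Gb

The numeral's case and figure indicate a minor triad. In Cb major its root, the mediant, is Eb.
That chord is spelled Eb-Gb-Bb.
With the 64 figure the chord is in second inversion; from the bass Bb upward in close position it reads Bb-Eb-Gb.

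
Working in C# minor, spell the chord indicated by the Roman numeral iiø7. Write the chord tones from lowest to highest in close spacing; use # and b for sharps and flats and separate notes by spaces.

D# F# A C#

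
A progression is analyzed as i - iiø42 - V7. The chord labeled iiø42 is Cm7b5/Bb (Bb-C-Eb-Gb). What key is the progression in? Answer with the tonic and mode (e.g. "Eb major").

Bb minor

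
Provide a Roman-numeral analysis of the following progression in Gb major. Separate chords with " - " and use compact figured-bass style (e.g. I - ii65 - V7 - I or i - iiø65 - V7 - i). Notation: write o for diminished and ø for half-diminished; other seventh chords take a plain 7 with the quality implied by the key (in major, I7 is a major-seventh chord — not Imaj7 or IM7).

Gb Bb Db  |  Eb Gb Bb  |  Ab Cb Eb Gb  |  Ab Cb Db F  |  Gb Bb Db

Gb-Bb-Db: root Gb is the tonic; major triad there is I.
Eb-Gb-Bb has root Eb, degree 6 in Gb major, so vi.
Ab-Cb-Eb-Gb has root Ab, degree 2 in Gb major, so ii7.
Ab-Cb-Db-F has root Db, degree 5 in Gb major, so V43.
Gb-Bb-Db has root Gb, degree 1 in Gb major, so I.

I - vi - ii7 - V43 - I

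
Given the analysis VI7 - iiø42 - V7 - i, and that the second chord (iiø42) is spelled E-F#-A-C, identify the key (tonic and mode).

E minor

The chord F#m7b5/E is a half-diminished seventh chord rooted on F#; its label is iiø42.
Counting down one scale step from F# places the tonic on E; a half-diminished seventh chord on degree 2 is diatonic only in minor.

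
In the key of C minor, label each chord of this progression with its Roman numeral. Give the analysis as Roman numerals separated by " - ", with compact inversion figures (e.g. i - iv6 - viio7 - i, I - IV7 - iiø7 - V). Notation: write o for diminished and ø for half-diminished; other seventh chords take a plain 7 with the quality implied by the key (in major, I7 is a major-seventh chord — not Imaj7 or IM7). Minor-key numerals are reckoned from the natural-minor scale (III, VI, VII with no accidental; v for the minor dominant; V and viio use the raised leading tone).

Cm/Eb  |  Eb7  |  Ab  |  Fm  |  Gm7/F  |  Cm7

i6 - V7/VI - VI - iv - v42 - i7

Cm/Eb: minor triad on C = scale degree 1 → i6.
Eb7 is the secondary dominant of VI (dominant seventh chord on Eb): V7/VI.
Ab: major triad on Ab = scale degree 6 → VI.
Fm has root F, degree 4 in C minor, so iv.
Gm7/F: root G is the dominant; minor seventh chord there is v42.
Cm7: root C is the tonic; minor seventh chord there is i7.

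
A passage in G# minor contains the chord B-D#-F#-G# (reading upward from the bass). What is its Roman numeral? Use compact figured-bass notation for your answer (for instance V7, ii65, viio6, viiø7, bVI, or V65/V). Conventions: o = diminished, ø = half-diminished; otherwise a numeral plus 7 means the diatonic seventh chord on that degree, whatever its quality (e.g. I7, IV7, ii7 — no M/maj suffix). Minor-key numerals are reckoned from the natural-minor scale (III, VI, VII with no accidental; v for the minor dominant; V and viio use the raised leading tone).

i65

Stacked in thirds the chord is G#-B-D#-F#: a minor seventh chord on G#.
G# is scale degree 1 in G# minor, and a minor seventh chord on that degree is written i7.
With B in the bass the chord is in first inversion, so the figured bass is 65.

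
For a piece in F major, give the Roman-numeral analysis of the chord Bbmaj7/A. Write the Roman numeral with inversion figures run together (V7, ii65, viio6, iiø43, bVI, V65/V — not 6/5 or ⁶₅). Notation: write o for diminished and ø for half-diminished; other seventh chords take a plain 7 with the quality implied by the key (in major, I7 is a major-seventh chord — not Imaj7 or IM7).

IV42

Stacked in thirds the chord is Bb-D-F-A: a major seventh chord on Bb.
Bb is scale degree 4 in F major, and a major seventh chord on that degree is written IV7.
With A in the bass the chord is in third inversion, so the figured bass is 42.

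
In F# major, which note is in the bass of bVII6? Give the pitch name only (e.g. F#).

bVII in F# major has root E; the chord is E-G#-B.
The figure 6 means first inversion — the third is in the bass.

G#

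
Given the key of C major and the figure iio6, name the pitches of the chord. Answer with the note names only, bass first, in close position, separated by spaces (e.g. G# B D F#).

F Ab D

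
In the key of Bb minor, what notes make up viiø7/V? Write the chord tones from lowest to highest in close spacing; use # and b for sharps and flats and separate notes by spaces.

The slash marks an applied leading-tone chord: viio of V. In Bb minor, V is F, so the leading tone to it is E, a half step below.
Building a half-diminished seventh chord on E gives E-G-Bb-D.

E G Bb D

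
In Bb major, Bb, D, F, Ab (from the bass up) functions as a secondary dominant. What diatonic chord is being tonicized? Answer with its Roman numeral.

The chord is a dominant seventh chord on Bb.
A dominant resolves down a perfect fifth: Bb → Eb. In Bb major, Eb is scale degree 4, i.e. IV.

IV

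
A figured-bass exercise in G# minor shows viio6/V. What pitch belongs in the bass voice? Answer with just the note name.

E#

The applied chord viio6/V is rooted on C##: C##-E#-G#.
The figure 6 means first inversion — the third is in the bass.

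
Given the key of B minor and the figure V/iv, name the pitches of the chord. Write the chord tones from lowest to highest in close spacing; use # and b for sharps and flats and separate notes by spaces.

The slash means an applied dominant: we want the dominant of iv. In B minor, iv is E minor, and its dominant is built on B.
Building a major triad on B gives B-D#-F#.

B D# F#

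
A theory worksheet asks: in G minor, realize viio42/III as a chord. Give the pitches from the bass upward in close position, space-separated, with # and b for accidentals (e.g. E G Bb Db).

Gb A C Eb

viio42/III is a secondary leading-tone chord. The target III is Bb in G minor; the applied chord is rooted a semitone below, on A.
Building a fully diminished seventh chord on A gives A-C-Eb-Gb.
The figured bass 42 indicates third inversion, placing the seventh (Gb) in the bass: Gb-A-C-Eb.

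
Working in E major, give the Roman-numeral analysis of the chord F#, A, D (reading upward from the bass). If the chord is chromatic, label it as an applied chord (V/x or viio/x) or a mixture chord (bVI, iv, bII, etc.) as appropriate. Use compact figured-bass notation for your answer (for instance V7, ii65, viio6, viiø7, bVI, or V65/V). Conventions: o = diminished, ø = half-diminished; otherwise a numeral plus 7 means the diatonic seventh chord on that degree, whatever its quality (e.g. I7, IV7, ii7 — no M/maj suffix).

bVII6

The pitches D-F#-A form a major triad rooted on D.
D is the lowered seventh degree of E major (diatonic 7 would be D#). This is a major triad on the lowered seventh degree (the subtonic), borrowed from the parallel minor.
With F# in the bass the chord is in first inversion, so the figured bass is 6.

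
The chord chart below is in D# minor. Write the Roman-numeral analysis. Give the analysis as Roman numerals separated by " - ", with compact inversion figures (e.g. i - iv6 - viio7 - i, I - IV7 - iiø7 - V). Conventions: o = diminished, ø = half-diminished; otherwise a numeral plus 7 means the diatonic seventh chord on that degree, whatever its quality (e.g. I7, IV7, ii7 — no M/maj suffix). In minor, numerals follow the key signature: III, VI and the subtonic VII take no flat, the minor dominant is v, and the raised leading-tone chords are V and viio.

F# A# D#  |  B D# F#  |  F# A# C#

i6 - VI - III

F#-A#-D# has root D#, degree 1 in D# minor, so i6.
B-D#-F#: root B is the submediant; major triad there is VI.
F#-A#-C#: root F# is the mediant; major triad there is III.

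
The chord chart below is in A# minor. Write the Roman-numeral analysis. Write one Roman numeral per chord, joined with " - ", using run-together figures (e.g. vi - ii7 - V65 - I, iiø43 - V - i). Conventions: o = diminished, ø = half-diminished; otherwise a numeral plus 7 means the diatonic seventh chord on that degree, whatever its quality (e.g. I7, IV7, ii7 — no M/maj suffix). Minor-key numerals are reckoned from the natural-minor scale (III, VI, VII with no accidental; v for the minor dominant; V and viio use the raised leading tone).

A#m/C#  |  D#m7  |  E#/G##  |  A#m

A#m/C#: root A# is the tonic; minor triad there is i6.
D#m7 has root D#, degree 4 in A# minor, so iv7.
E#/G##: major triad on E# = scale degree 5 → V6.
A#m: minor triad on A# = scale degree 1 → i.

i6 - iv7 - V6 - i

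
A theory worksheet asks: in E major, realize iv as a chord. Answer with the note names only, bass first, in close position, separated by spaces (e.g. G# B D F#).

A C E

Scale degree 4 in E major is A; here the chord built on it is altered to a minor triad. iv is the minor subdominant, borrowed from the parallel minor.
So the chord is A-C-E, a minor triad.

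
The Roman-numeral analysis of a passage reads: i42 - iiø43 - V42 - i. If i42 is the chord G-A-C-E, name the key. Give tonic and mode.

i42 is given as G-A-C-E — a minor seventh chord with root A.
If A is scale degree 1 and the mode makes that degree carry a minor seventh chord, the tonic is A and the mode is minor.

A minor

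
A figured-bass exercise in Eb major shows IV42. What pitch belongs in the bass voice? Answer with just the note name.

G

IV in Eb major has root Ab; the chord is Ab-C-Eb-G.
The figure 42 means third inversion — the seventh is in the bass.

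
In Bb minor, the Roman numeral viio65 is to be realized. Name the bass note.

C

viio in Bb minor has root A; the chord is A-C-Eb-Gb.
The figure 65 means first inversion — the third is in the bass.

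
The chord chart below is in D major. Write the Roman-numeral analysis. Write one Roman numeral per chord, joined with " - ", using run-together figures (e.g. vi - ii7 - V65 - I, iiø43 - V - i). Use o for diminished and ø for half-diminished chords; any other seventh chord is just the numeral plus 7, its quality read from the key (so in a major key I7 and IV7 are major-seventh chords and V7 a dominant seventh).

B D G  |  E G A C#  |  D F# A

B-D-G: root G is the subdominant; major triad there is IV6.
E-G-A-C#: dominant seventh chord on A = scale degree 5 → V43.
D-F#-A: major triad on D = scale degree 1 → I.

IV6 - V43 - I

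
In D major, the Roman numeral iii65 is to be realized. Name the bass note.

iii in D major has root F#; the chord is F#-A-C#-E.
The figure 65 means first inversion — the third is in the bass.

A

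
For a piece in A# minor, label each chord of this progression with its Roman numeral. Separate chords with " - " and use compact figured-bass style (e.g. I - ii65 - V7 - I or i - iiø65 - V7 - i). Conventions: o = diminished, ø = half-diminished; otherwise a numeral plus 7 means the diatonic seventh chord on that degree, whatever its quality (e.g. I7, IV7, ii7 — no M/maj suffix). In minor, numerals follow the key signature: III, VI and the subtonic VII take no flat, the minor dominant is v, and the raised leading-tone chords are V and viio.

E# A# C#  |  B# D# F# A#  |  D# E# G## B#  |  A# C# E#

E#-A#-C#: minor triad on A# = scale degree 1 → i64.
B#-D#-F#-A#: half-diminished seventh chord on B# = scale degree 2 → iiø7.
D#-E#-G##-B# has root E#, degree 5 in A# minor, so V42.
A#-C#-E# has root A#, degree 1 in A# minor, so i.

i64 - iiø7 - V42 - i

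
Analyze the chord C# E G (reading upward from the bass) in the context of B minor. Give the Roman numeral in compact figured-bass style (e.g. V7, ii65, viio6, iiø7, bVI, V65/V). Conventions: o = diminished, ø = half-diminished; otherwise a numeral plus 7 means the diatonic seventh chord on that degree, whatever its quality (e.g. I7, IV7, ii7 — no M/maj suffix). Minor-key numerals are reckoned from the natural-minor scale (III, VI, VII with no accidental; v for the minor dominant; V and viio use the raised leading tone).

The pitches C#-E-G form a diminished triad rooted on C#.
C# is scale degree 2 in B minor, and a diminished triad on that degree is written iio.

iio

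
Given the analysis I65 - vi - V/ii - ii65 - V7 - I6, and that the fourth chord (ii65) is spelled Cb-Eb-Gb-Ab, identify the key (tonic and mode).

ii65 is given as Cb-Eb-Gb-Ab — a minor seventh chord with root Ab.
Counting down one scale step from Ab places the tonic on Gb; a minor seventh chord on degree 2 is diatonic only in major.

Gb major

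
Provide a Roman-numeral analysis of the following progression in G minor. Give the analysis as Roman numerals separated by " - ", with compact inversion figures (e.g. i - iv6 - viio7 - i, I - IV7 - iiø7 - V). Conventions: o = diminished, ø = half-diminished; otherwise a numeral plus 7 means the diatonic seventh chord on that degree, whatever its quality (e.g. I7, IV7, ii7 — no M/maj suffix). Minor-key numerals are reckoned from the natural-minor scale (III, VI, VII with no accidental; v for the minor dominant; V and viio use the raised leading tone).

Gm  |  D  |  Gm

i - V - i

Gm has root G, degree 1 in G minor, so i.
D: root D is the dominant; major triad there is V.
Gm: minor triad on G = scale degree 1 → i.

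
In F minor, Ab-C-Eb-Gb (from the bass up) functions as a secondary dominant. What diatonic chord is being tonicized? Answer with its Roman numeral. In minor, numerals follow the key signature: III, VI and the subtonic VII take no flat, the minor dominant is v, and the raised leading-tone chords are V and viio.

VI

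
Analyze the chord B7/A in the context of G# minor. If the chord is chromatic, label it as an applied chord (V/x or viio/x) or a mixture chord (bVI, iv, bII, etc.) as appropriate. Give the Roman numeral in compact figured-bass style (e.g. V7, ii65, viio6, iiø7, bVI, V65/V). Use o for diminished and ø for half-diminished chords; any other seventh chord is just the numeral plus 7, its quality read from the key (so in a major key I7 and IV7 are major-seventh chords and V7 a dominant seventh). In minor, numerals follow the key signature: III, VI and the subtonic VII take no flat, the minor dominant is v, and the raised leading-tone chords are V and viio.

The pitches B-D#-F#-A form a dominant seventh chord rooted on B.
B is not a diatonic chord root with this quality in G# minor, but it lies a perfect fifth above E (VI), so the chord functions as an applied dominant of VI.
With A in the bass the chord is in third inversion, so the figured bass is 42.

V42/VI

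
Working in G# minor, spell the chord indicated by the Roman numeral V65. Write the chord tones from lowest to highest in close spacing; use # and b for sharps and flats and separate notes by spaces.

In G# minor, scale degree 5 is D#. The dominant is major (leading tone raised), so V is a dominant seventh chord.
Stacking thirds from D# gives D#-F##-A#-C#.
The figured bass 65 indicates first inversion, placing the third (F##) in the bass: F##-A#-C#-D#.

F## A# C# D#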